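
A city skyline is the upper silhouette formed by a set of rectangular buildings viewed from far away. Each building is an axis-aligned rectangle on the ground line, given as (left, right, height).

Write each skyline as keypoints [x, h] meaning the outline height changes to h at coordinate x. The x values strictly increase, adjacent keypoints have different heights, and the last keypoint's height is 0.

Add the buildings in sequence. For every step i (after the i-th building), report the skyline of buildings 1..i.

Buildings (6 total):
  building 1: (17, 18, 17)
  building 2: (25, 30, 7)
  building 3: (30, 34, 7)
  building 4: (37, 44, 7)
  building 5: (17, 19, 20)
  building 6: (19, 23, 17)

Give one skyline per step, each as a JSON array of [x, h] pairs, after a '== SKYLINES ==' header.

== SKYLINES ==
[[17,17],[18,0]]
[[17,17],[18,0],[25,7],[30,0]]
[[17,17],[18,0],[25,7],[34,0]]
[[17,17],[18,0],[25,7],[34,0],[37,7],[44,0]]
[[17,20],[19,0],[25,7],[34,0],[37,7],[44,0]]
[[17,20],[19,17],[23,0],[25,7],[34,0],[37,7],[44,0]]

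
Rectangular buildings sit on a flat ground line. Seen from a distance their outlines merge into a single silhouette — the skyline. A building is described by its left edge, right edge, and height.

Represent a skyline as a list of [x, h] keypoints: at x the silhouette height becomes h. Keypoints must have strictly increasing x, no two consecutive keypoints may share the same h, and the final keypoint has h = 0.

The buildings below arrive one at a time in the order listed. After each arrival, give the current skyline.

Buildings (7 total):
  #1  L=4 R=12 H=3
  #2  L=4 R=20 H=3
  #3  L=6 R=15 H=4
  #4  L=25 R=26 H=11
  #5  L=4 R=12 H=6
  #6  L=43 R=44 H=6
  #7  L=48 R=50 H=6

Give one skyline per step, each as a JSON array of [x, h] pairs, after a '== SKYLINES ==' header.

== SKYLINES ==
[[4,3],[12,0]]
[[4,3],[20,0]]
[[4,3],[6,4],[15,3],[20,0]]
[[4,3],[6,4],[15,3],[20,0],[25,11],[26,0]]
[[4,6],[12,4],[15,3],[20,0],[25,11],[26,0]]
[[4,6],[12,4],[15,3],[20,0],[25,11],[26,0],[43,6],[44,0]]
[[4,6],[12,4],[15,3],[20,0],[25,11],[26,0],[43,6],[44,0],[48,6],[50,0]]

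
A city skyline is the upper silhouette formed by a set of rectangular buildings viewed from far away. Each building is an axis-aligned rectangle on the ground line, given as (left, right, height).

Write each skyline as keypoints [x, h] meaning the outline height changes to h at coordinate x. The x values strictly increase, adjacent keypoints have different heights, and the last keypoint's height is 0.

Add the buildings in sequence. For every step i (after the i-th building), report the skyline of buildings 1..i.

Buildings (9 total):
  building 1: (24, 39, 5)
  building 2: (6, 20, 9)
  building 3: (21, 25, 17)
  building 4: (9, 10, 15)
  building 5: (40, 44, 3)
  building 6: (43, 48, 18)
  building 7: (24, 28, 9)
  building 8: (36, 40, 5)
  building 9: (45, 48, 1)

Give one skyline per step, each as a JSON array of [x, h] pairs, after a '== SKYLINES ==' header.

== SKYLINES ==
[[24,5],[39,0]]
[[6,9],[20,0],[24,5],[39,0]]
[[6,9],[20,0],[21,17],[25,5],[39,0]]
[[6,9],[9,15],[10,9],[20,0],[21,17],[25,5],[39,0]]
[[6,9],[9,15],[10,9],[20,0],[21,17],[25,5],[39,0],[40,3],[44,0]]
[[6,9],[9,15],[10,9],[20,0],[21,17],[25,5],[39,0],[40,3],[43,18],[48,0]]
[[6,9],[9,15],[10,9],[20,0],[21,17],[25,9],[28,5],[39,0],[40,3],[43,18],[48,0]]
[[6,9],[9,15],[10,9],[20,0],[21,17],[25,9],[28,5],[40,3],[43,18],[48,0]]
[[6,9],[9,15],[10,9],[20,0],[21,17],[25,9],[28,5],[40,3],[43,18],[48,0]]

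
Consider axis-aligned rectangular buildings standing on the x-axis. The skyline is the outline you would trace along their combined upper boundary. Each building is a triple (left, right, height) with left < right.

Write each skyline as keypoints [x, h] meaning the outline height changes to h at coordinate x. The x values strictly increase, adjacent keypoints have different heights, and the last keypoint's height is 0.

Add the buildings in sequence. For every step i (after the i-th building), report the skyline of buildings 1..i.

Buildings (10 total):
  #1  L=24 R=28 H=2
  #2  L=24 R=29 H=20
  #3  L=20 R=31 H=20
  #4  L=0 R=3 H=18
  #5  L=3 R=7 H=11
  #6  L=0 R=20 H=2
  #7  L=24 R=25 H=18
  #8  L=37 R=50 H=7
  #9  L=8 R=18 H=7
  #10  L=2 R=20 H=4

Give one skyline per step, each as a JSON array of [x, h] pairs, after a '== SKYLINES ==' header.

== SKYLINES ==
[[24,2],[28,0]]
[[24,20],[29,0]]
[[20,20],[31,0]]
[[0,18],[3,0],[20,20],[31,0]]
[[0,18],[3,11],[7,0],[20,20],[31,0]]
[[0,18],[3,11],[7,2],[20,20],[31,0]]
[[0,18],[3,11],[7,2],[20,20],[31,0]]
[[0,18],[3,11],[7,2],[20,20],[31,0],[37,7],[50,0]]
[[0,18],[3,11],[7,2],[8,7],[18,2],[20,20],[31,0],[37,7],[50,0]]
[[0,18],[3,11],[7,4],[8,7],[18,4],[20,20],[31,0],[37,7],[50,0]]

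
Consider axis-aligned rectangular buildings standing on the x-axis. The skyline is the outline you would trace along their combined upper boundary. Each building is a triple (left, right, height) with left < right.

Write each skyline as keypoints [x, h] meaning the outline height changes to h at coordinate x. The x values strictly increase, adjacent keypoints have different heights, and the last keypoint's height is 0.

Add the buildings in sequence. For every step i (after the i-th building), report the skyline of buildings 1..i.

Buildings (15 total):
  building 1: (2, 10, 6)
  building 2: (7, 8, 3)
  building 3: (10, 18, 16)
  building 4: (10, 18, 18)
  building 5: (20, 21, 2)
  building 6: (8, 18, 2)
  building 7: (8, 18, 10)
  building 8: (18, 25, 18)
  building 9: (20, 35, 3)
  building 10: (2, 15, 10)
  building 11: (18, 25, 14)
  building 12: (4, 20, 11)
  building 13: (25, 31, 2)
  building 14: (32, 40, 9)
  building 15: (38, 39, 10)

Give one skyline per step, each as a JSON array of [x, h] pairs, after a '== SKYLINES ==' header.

== SKYLINES ==
[[2,6],[10,0]]
[[2,6],[10,0]]
[[2,6],[10,16],[18,0]]
[[2,6],[10,18],[18,0]]
[[2,6],[10,18],[18,0],[20,2],[21,0]]
[[2,6],[10,18],[18,0],[20,2],[21,0]]
[[2,6],[8,10],[10,18],[18,0],[20,2],[21,0]]
[[2,6],[8,10],[10,18],[25,0]]
[[2,6],[8,10],[10,18],[25,3],[35,0]]
[[2,10],[10,18],[25,3],[35,0]]
[[2,10],[10,18],[25,3],[35,0]]
[[2,10],[4,11],[10,18],[25,3],[35,0]]
[[2,10],[4,11],[10,18],[25,3],[35,0]]
[[2,10],[4,11],[10,18],[25,3],[32,9],[40,0]]
[[2,10],[4,11],[10,18],[25,3],[32,9],[38,10],[39,9],[40,0]]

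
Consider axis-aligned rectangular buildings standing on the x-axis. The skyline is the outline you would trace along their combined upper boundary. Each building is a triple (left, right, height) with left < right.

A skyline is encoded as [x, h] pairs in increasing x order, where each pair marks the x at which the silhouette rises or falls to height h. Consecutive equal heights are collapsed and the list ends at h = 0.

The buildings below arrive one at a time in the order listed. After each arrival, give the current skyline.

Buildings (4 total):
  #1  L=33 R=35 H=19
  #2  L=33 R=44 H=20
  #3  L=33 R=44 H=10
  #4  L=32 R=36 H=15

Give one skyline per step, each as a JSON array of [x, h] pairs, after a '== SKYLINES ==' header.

== SKYLINES ==
[[33,19],[35,0]]
[[33,20],[44,0]]
[[33,20],[44,0]]
[[32,15],[33,20],[44,0]]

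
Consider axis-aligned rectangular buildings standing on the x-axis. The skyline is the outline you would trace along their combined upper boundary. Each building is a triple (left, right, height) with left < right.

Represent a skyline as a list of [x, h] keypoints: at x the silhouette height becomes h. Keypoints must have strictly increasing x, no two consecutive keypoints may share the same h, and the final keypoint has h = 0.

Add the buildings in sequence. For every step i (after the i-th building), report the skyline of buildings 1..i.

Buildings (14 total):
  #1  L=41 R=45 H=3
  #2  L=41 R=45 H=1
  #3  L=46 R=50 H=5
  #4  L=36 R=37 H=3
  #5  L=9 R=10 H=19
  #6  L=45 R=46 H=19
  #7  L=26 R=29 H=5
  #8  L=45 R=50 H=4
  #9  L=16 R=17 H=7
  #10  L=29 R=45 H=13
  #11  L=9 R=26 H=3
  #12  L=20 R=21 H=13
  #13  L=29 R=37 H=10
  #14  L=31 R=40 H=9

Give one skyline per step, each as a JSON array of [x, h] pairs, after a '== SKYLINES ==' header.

== SKYLINES ==
[[41,3],[45,0]]
[[41,3],[45,0]]
[[41,3],[45,0],[46,5],[50,0]]
[[36,3],[37,0],[41,3],[45,0],[46,5],[50,0]]
[[9,19],[10,0],[36,3],[37,0],[41,3],[45,0],[46,5],[50,0]]
[[9,19],[10,0],[36,3],[37,0],[41,3],[45,19],[46,5],[50,0]]
[[9,19],[10,0],[26,5],[29,0],[36,3],[37,0],[41,3],[45,19],[46,5],[50,0]]
[[9,19],[10,0],[26,5],[29,0],[36,3],[37,0],[41,3],[45,19],[46,5],[50,0]]
[[9,19],[10,0],[16,7],[17,0],[26,5],[29,0],[36,3],[37,0],[41,3],[45,19],[46,5],[50,0]]
[[9,19],[10,0],[16,7],[17,0],[26,5],[29,13],[45,19],[46,5],[50,0]]
[[9,19],[10,3],[16,7],[17,3],[26,5],[29,13],[45,19],[46,5],[50,0]]
[[9,19],[10,3],[16,7],[17,3],[20,13],[21,3],[26,5],[29,13],[45,19],[46,5],[50,0]]
[[9,19],[10,3],[16,7],[17,3],[20,13],[21,3],[26,5],[29,13],[45,19],[46,5],[50,0]]
[[9,19],[10,3],[16,7],[17,3],[20,13],[21,3],[26,5],[29,13],[45,19],[46,5],[50,0]]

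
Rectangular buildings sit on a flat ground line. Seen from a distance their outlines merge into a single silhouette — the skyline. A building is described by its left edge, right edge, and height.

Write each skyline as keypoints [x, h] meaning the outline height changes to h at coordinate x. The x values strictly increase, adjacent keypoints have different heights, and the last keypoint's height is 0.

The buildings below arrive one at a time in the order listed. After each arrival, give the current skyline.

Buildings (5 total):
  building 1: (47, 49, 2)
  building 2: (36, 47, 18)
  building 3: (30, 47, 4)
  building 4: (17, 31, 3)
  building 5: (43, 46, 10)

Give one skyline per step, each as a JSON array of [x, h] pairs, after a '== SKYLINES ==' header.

== SKYLINES ==
[[47,2],[49,0]]
[[36,18],[47,2],[49,0]]
[[30,4],[36,18],[47,2],[49,0]]
[[17,3],[30,4],[36,18],[47,2],[49,0]]
[[17,3],[30,4],[36,18],[47,2],[49,0]]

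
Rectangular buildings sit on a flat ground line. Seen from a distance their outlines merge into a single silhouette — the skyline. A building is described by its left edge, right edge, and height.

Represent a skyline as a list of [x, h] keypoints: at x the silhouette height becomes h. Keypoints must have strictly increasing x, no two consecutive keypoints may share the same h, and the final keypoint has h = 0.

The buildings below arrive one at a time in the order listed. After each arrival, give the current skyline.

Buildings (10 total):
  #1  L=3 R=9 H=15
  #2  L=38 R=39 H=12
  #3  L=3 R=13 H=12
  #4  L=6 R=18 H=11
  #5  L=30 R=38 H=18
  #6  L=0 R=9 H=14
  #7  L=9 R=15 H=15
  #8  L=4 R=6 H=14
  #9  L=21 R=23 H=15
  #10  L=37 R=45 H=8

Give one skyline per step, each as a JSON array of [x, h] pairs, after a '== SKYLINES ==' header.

== SKYLINES ==
[[3,15],[9,0]]
[[3,15],[9,0],[38,12],[39,0]]
[[3,15],[9,12],[13,0],[38,12],[39,0]]
[[3,15],[9,12],[13,11],[18,0],[38,12],[39,0]]
[[3,15],[9,12],[13,11],[18,0],[30,18],[38,12],[39,0]]
[[0,14],[3,15],[9,12],[13,11],[18,0],[30,18],[38,12],[39,0]]
[[0,14],[3,15],[15,11],[18,0],[30,18],[38,12],[39,0]]
[[0,14],[3,15],[15,11],[18,0],[30,18],[38,12],[39,0]]
[[0,14],[3,15],[15,11],[18,0],[21,15],[23,0],[30,18],[38,12],[39,0]]
[[0,14],[3,15],[15,11],[18,0],[21,15],[23,0],[30,18],[38,12],[39,8],[45,0]]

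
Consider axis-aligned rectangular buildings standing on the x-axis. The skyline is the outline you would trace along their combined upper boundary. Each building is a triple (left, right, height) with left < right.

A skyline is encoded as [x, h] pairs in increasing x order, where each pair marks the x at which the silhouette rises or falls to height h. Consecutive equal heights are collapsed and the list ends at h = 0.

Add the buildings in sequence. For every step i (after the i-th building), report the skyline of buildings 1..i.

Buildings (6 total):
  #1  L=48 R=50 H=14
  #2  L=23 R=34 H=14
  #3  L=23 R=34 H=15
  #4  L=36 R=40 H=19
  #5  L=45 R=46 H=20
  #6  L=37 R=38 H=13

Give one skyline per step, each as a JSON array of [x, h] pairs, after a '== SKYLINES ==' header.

== SKYLINES ==
[[48,14],[50,0]]
[[23,14],[34,0],[48,14],[50,0]]
[[23,15],[34,0],[48,14],[50,0]]
[[23,15],[34,0],[36,19],[40,0],[48,14],[50,0]]
[[23,15],[34,0],[36,19],[40,0],[45,20],[46,0],[48,14],[50,0]]
[[23,15],[34,0],[36,19],[40,0],[45,20],[46,0],[48,14],[50,0]]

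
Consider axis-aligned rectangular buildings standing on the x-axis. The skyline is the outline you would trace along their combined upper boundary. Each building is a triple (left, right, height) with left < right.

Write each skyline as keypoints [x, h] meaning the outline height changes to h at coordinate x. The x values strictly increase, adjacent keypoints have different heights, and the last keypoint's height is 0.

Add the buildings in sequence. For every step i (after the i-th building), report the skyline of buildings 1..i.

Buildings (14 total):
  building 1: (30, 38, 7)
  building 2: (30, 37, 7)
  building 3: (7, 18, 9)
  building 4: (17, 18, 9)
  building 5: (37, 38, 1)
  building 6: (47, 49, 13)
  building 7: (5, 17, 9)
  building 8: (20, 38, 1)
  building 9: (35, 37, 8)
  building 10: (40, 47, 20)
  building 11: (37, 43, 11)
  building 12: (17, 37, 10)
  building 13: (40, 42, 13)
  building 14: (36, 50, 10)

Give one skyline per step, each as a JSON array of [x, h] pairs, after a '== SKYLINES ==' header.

== SKYLINES ==
[[30,7],[38,0]]
[[30,7],[38,0]]
[[7,9],[18,0],[30,7],[38,0]]
[[7,9],[18,0],[30,7],[38,0]]
[[7,9],[18,0],[30,7],[38,0]]
[[7,9],[18,0],[30,7],[38,0],[47,13],[49,0]]
[[5,9],[18,0],[30,7],[38,0],[47,13],[49,0]]
[[5,9],[18,0],[20,1],[30,7],[38,0],[47,13],[49,0]]
[[5,9],[18,0],[20,1],[30,7],[35,8],[37,7],[38,0],[47,13],[49,0]]
[[5,9],[18,0],[20,1],[30,7],[35,8],[37,7],[38,0],[40,20],[47,13],[49,0]]
[[5,9],[18,0],[20,1],[30,7],[35,8],[37,11],[40,20],[47,13],[49,0]]
[[5,9],[17,10],[37,11],[40,20],[47,13],[49,0]]
[[5,9],[17,10],[37,11],[40,20],[47,13],[49,0]]
[[5,9],[17,10],[37,11],[40,20],[47,13],[49,10],[50,0]]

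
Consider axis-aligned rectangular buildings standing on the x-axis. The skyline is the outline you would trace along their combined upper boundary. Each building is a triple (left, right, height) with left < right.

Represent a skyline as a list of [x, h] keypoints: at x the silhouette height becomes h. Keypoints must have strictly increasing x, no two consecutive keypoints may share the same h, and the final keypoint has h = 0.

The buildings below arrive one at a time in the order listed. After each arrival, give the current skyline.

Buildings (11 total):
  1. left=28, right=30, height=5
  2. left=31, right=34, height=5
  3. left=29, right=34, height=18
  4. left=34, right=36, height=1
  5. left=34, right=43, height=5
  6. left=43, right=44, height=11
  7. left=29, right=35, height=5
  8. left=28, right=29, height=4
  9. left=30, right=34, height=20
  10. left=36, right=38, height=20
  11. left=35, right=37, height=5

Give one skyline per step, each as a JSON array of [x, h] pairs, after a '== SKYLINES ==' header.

== SKYLINES ==
[[28,5],[30,0]]
[[28,5],[30,0],[31,5],[34,0]]
[[28,5],[29,18],[34,0]]
[[28,5],[29,18],[34,1],[36,0]]
[[28,5],[29,18],[34,5],[43,0]]
[[28,5],[29,18],[34,5],[43,11],[44,0]]
[[28,5],[29,18],[34,5],[43,11],[44,0]]
[[28,5],[29,18],[34,5],[43,11],[44,0]]
[[28,5],[29,18],[30,20],[34,5],[43,11],[44,0]]
[[28,5],[29,18],[30,20],[34,5],[36,20],[38,5],[43,11],[44,0]]
[[28,5],[29,18],[30,20],[34,5],[36,20],[38,5],[43,11],[44,0]]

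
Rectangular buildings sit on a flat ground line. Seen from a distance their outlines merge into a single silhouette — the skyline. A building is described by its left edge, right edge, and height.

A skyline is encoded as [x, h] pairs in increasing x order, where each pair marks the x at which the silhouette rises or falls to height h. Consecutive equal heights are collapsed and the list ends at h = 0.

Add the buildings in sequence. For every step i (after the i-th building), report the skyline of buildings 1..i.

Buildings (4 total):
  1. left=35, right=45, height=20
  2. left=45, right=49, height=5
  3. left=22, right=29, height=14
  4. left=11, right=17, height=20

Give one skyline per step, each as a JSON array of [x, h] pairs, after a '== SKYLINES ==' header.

== SKYLINES ==
[[35,20],[45,0]]
[[35,20],[45,5],[49,0]]
[[22,14],[29,0],[35,20],[45,5],[49,0]]
[[11,20],[17,0],[22,14],[29,0],[35,20],[45,5],[49,0]]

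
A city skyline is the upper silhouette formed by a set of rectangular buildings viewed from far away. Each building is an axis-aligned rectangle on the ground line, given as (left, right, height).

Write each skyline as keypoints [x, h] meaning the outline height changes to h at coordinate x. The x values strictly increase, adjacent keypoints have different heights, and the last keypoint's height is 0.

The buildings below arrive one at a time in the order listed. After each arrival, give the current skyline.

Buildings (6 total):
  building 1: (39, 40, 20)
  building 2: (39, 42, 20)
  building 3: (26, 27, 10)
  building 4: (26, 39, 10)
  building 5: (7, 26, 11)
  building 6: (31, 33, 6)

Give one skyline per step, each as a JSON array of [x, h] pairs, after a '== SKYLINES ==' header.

== SKYLINES ==
[[39,20],[40,0]]
[[39,20],[42,0]]
[[26,10],[27,0],[39,20],[42,0]]
[[26,10],[39,20],[42,0]]
[[7,11],[26,10],[39,20],[42,0]]
[[7,11],[26,10],[39,20],[42,0]]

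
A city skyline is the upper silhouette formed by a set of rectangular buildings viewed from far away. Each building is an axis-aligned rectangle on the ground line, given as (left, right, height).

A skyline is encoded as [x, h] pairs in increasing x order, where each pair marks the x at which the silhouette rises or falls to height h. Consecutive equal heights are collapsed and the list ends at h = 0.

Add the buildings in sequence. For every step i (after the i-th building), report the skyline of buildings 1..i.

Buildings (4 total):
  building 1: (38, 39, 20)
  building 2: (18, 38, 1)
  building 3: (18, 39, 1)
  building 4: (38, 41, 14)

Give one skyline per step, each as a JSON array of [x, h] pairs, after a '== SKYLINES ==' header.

== SKYLINES ==
[[38,20],[39,0]]
[[18,1],[38,20],[39,0]]
[[18,1],[38,20],[39,0]]
[[18,1],[38,20],[39,14],[41,0]]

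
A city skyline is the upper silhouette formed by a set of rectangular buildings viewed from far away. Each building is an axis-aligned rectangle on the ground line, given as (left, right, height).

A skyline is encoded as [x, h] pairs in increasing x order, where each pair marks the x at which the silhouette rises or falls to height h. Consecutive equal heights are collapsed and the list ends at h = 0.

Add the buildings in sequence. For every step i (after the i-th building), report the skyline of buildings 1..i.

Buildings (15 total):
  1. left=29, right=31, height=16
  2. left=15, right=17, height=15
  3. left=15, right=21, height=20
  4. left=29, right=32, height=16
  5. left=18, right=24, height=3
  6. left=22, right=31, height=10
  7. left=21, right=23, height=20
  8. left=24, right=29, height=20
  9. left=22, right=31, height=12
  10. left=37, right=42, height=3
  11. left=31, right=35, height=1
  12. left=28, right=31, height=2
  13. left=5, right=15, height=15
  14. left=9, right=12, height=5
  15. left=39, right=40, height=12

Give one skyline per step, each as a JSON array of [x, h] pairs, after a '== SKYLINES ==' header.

== SKYLINES ==
[[29,16],[31,0]]
[[15,15],[17,0],[29,16],[31,0]]
[[15,20],[21,0],[29,16],[31,0]]
[[15,20],[21,0],[29,16],[32,0]]
[[15,20],[21,3],[24,0],[29,16],[32,0]]
[[15,20],[21,3],[22,10],[29,16],[32,0]]
[[15,20],[23,10],[29,16],[32,0]]
[[15,20],[23,10],[24,20],[29,16],[32,0]]
[[15,20],[23,12],[24,20],[29,16],[32,0]]
[[15,20],[23,12],[24,20],[29,16],[32,0],[37,3],[42,0]]
[[15,20],[23,12],[24,20],[29,16],[32,1],[35,0],[37,3],[42,0]]
[[15,20],[23,12],[24,20],[29,16],[32,1],[35,0],[37,3],[42,0]]
[[5,15],[15,20],[23,12],[24,20],[29,16],[32,1],[35,0],[37,3],[42,0]]
[[5,15],[15,20],[23,12],[24,20],[29,16],[32,1],[35,0],[37,3],[42,0]]
[[5,15],[15,20],[23,12],[24,20],[29,16],[32,1],[35,0],[37,3],[39,12],[40,3],[42,0]]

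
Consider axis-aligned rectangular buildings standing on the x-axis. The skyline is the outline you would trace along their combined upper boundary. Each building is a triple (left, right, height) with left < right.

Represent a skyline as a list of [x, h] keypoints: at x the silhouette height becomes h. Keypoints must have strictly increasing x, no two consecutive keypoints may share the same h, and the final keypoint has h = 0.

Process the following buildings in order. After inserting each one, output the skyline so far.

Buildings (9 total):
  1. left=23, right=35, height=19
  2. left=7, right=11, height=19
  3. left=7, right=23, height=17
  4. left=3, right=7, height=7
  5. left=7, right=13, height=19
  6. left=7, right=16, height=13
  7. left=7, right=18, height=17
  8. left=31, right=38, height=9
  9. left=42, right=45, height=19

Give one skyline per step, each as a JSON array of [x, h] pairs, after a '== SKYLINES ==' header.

== SKYLINES ==
[[23,19],[35,0]]
[[7,19],[11,0],[23,19],[35,0]]
[[7,19],[11,17],[23,19],[35,0]]
[[3,7],[7,19],[11,17],[23,19],[35,0]]
[[3,7],[7,19],[13,17],[23,19],[35,0]]
[[3,7],[7,19],[13,17],[23,19],[35,0]]
[[3,7],[7,19],[13,17],[23,19],[35,0]]
[[3,7],[7,19],[13,17],[23,19],[35,9],[38,0]]
[[3,7],[7,19],[13,17],[23,19],[35,9],[38,0],[42,19],[45,0]]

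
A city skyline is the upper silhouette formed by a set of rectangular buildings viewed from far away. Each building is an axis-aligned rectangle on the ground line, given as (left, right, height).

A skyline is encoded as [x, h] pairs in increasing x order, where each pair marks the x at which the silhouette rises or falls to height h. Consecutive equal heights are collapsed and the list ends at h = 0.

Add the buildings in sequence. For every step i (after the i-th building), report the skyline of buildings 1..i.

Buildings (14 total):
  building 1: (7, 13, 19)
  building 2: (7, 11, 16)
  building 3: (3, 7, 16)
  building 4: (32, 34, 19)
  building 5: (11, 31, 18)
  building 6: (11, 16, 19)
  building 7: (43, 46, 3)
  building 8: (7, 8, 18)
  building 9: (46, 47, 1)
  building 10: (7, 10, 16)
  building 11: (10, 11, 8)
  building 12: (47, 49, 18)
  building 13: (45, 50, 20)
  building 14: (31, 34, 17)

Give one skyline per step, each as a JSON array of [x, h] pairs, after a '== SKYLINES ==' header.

== SKYLINES ==
[[7,19],[13,0]]
[[7,19],[13,0]]
[[3,16],[7,19],[13,0]]
[[3,16],[7,19],[13,0],[32,19],[34,0]]
[[3,16],[7,19],[13,18],[31,0],[32,19],[34,0]]
[[3,16],[7,19],[16,18],[31,0],[32,19],[34,0]]
[[3,16],[7,19],[16,18],[31,0],[32,19],[34,0],[43,3],[46,0]]
[[3,16],[7,19],[16,18],[31,0],[32,19],[34,0],[43,3],[46,0]]
[[3,16],[7,19],[16,18],[31,0],[32,19],[34,0],[43,3],[46,1],[47,0]]
[[3,16],[7,19],[16,18],[31,0],[32,19],[34,0],[43,3],[46,1],[47,0]]
[[3,16],[7,19],[16,18],[31,0],[32,19],[34,0],[43,3],[46,1],[47,0]]
[[3,16],[7,19],[16,18],[31,0],[32,19],[34,0],[43,3],[46,1],[47,18],[49,0]]
[[3,16],[7,19],[16,18],[31,0],[32,19],[34,0],[43,3],[45,20],[50,0]]
[[3,16],[7,19],[16,18],[31,17],[32,19],[34,0],[43,3],[45,20],[50,0]]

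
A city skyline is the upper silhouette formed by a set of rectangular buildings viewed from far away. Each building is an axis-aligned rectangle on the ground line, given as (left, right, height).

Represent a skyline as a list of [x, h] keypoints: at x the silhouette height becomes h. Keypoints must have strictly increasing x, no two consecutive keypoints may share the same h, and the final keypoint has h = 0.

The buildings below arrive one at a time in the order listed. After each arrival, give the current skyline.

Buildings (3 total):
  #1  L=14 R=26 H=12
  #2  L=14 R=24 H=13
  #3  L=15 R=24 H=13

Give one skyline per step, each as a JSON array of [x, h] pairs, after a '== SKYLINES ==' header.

== SKYLINES ==
[[14,12],[26,0]]
[[14,13],[24,12],[26,0]]
[[14,13],[24,12],[26,0]]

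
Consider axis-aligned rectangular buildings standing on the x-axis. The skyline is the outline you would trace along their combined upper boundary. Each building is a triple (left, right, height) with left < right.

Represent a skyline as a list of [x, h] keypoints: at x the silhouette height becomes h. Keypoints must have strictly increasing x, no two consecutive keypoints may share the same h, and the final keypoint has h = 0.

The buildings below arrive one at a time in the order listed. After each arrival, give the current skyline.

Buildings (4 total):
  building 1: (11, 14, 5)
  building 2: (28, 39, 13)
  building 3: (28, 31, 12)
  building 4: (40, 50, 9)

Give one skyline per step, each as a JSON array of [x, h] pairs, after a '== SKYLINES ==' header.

== SKYLINES ==
[[11,5],[14,0]]
[[11,5],[14,0],[28,13],[39,0]]
[[11,5],[14,0],[28,13],[39,0]]
[[11,5],[14,0],[28,13],[39,0],[40,9],[50,0]]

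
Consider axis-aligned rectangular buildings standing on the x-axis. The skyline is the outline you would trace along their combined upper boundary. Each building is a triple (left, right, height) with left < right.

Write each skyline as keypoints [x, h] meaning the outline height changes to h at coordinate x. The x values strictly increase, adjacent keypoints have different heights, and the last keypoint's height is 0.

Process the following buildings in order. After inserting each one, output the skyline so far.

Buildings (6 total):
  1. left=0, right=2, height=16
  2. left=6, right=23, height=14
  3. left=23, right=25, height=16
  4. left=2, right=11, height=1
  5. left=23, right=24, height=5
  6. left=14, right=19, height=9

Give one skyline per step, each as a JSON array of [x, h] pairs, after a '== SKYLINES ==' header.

== SKYLINES ==
[[0,16],[2,0]]
[[0,16],[2,0],[6,14],[23,0]]
[[0,16],[2,0],[6,14],[23,16],[25,0]]
[[0,16],[2,1],[6,14],[23,16],[25,0]]
[[0,16],[2,1],[6,14],[23,16],[25,0]]
[[0,16],[2,1],[6,14],[23,16],[25,0]]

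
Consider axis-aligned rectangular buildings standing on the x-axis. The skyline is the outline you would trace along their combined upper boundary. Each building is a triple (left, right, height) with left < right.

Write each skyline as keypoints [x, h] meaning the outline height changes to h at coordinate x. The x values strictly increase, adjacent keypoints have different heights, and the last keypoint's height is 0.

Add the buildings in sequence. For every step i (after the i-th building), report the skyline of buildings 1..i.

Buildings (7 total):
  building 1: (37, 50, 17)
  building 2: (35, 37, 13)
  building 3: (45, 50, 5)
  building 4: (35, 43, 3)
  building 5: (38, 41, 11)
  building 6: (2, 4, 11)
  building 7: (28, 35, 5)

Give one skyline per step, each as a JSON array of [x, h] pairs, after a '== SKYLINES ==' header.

== SKYLINES ==
[[37,17],[50,0]]
[[35,13],[37,17],[50,0]]
[[35,13],[37,17],[50,0]]
[[35,13],[37,17],[50,0]]
[[35,13],[37,17],[50,0]]
[[2,11],[4,0],[35,13],[37,17],[50,0]]
[[2,11],[4,0],[28,5],[35,13],[37,17],[50,0]]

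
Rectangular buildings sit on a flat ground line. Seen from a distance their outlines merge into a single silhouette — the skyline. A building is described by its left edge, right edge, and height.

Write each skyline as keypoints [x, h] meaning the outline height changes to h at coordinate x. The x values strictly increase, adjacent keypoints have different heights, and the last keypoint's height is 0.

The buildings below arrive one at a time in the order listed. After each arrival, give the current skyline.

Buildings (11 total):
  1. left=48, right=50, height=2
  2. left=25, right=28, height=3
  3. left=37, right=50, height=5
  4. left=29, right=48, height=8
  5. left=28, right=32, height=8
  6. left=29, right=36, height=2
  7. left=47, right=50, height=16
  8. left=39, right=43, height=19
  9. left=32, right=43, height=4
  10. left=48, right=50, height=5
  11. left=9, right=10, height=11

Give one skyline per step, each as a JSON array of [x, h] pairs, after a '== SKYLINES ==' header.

== SKYLINES ==
[[48,2],[50,0]]
[[25,3],[28,0],[48,2],[50,0]]
[[25,3],[28,0],[37,5],[50,0]]
[[25,3],[28,0],[29,8],[48,5],[50,0]]
[[25,3],[28,8],[48,5],[50,0]]
[[25,3],[28,8],[48,5],[50,0]]
[[25,3],[28,8],[47,16],[50,0]]
[[25,3],[28,8],[39,19],[43,8],[47,16],[50,0]]
[[25,3],[28,8],[39,19],[43,8],[47,16],[50,0]]
[[25,3],[28,8],[39,19],[43,8],[47,16],[50,0]]
[[9,11],[10,0],[25,3],[28,8],[39,19],[43,8],[47,16],[50,0]]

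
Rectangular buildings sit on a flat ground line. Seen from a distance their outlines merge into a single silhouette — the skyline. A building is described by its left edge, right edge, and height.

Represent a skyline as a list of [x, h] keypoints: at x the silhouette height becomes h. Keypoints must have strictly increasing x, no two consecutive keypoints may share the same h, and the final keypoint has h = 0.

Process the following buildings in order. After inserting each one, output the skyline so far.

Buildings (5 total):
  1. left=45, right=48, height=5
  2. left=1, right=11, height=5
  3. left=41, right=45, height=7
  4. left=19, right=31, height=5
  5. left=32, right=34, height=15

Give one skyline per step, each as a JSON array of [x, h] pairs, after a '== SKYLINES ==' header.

== SKYLINES ==
[[45,5],[48,0]]
[[1,5],[11,0],[45,5],[48,0]]
[[1,5],[11,0],[41,7],[45,5],[48,0]]
[[1,5],[11,0],[19,5],[31,0],[41,7],[45,5],[48,0]]
[[1,5],[11,0],[19,5],[31,0],[32,15],[34,0],[41,7],[45,5],[48,0]]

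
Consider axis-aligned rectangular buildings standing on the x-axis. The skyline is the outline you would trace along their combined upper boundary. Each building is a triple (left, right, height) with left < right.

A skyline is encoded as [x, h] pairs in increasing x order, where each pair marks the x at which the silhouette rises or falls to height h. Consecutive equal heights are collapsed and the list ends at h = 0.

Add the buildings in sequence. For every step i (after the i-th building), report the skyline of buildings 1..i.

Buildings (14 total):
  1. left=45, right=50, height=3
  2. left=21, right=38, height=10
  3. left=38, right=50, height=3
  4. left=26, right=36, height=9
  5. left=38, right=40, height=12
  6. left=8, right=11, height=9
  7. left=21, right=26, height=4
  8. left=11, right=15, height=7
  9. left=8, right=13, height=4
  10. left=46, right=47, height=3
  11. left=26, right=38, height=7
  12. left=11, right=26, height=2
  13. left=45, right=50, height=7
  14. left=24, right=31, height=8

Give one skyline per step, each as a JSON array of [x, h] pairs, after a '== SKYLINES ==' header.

== SKYLINES ==
[[45,3],[50,0]]
[[21,10],[38,0],[45,3],[50,0]]
[[21,10],[38,3],[50,0]]
[[21,10],[38,3],[50,0]]
[[21,10],[38,12],[40,3],[50,0]]
[[8,9],[11,0],[21,10],[38,12],[40,3],[50,0]]
[[8,9],[11,0],[21,10],[38,12],[40,3],[50,0]]
[[8,9],[11,7],[15,0],[21,10],[38,12],[40,3],[50,0]]
[[8,9],[11,7],[15,0],[21,10],[38,12],[40,3],[50,0]]
[[8,9],[11,7],[15,0],[21,10],[38,12],[40,3],[50,0]]
[[8,9],[11,7],[15,0],[21,10],[38,12],[40,3],[50,0]]
[[8,9],[11,7],[15,2],[21,10],[38,12],[40,3],[50,0]]
[[8,9],[11,7],[15,2],[21,10],[38,12],[40,3],[45,7],[50,0]]
[[8,9],[11,7],[15,2],[21,10],[38,12],[40,3],[45,7],[50,0]]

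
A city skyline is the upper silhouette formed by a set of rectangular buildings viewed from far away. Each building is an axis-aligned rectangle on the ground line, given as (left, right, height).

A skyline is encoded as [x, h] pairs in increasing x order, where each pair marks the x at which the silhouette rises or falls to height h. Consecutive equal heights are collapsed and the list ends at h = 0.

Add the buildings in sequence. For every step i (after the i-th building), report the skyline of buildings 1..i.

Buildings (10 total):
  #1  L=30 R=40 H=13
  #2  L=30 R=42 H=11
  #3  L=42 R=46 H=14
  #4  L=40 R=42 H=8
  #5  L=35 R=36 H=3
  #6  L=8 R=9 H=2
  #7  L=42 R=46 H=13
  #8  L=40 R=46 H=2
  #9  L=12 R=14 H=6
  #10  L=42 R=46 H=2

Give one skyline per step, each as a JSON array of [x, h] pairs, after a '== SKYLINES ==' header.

== SKYLINES ==
[[30,13],[40,0]]
[[30,13],[40,11],[42,0]]
[[30,13],[40,11],[42,14],[46,0]]
[[30,13],[40,11],[42,14],[46,0]]
[[30,13],[40,11],[42,14],[46,0]]
[[8,2],[9,0],[30,13],[40,11],[42,14],[46,0]]
[[8,2],[9,0],[30,13],[40,11],[42,14],[46,0]]
[[8,2],[9,0],[30,13],[40,11],[42,14],[46,0]]
[[8,2],[9,0],[12,6],[14,0],[30,13],[40,11],[42,14],[46,0]]
[[8,2],[9,0],[12,6],[14,0],[30,13],[40,11],[42,14],[46,0]]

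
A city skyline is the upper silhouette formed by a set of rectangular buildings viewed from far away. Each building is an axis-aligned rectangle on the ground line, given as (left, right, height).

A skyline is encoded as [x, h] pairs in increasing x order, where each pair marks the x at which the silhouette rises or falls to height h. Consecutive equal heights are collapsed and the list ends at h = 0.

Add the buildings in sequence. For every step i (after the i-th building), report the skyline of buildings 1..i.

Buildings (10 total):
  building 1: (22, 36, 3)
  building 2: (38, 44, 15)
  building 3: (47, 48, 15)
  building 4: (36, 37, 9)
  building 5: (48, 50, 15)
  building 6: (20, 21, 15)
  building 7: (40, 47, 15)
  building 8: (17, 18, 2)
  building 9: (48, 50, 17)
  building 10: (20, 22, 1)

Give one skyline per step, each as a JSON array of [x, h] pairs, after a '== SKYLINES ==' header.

== SKYLINES ==
[[22,3],[36,0]]
[[22,3],[36,0],[38,15],[44,0]]
[[22,3],[36,0],[38,15],[44,0],[47,15],[48,0]]
[[22,3],[36,9],[37,0],[38,15],[44,0],[47,15],[48,0]]
[[22,3],[36,9],[37,0],[38,15],[44,0],[47,15],[50,0]]
[[20,15],[21,0],[22,3],[36,9],[37,0],[38,15],[44,0],[47,15],[50,0]]
[[20,15],[21,0],[22,3],[36,9],[37,0],[38,15],[50,0]]
[[17,2],[18,0],[20,15],[21,0],[22,3],[36,9],[37,0],[38,15],[50,0]]
[[17,2],[18,0],[20,15],[21,0],[22,3],[36,9],[37,0],[38,15],[48,17],[50,0]]
[[17,2],[18,0],[20,15],[21,1],[22,3],[36,9],[37,0],[38,15],[48,17],[50,0]]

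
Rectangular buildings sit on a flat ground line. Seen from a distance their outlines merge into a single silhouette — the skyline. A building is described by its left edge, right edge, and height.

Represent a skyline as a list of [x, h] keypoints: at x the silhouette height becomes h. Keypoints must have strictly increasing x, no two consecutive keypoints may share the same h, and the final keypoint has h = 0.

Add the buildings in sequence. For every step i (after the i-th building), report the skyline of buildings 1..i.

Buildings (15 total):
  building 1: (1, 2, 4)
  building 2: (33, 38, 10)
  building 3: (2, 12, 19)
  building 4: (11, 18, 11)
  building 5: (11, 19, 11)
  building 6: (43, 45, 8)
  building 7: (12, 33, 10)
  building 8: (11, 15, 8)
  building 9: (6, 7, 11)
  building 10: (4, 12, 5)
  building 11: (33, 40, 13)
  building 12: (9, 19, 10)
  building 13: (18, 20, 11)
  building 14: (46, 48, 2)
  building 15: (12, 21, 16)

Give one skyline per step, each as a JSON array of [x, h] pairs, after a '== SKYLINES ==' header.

== SKYLINES ==
[[1,4],[2,0]]
[[1,4],[2,0],[33,10],[38,0]]
[[1,4],[2,19],[12,0],[33,10],[38,0]]
[[1,4],[2,19],[12,11],[18,0],[33,10],[38,0]]
[[1,4],[2,19],[12,11],[19,0],[33,10],[38,0]]
[[1,4],[2,19],[12,11],[19,0],[33,10],[38,0],[43,8],[45,0]]
[[1,4],[2,19],[12,11],[19,10],[38,0],[43,8],[45,0]]
[[1,4],[2,19],[12,11],[19,10],[38,0],[43,8],[45,0]]
[[1,4],[2,19],[12,11],[19,10],[38,0],[43,8],[45,0]]
[[1,4],[2,19],[12,11],[19,10],[38,0],[43,8],[45,0]]
[[1,4],[2,19],[12,11],[19,10],[33,13],[40,0],[43,8],[45,0]]
[[1,4],[2,19],[12,11],[19,10],[33,13],[40,0],[43,8],[45,0]]
[[1,4],[2,19],[12,11],[20,10],[33,13],[40,0],[43,8],[45,0]]
[[1,4],[2,19],[12,11],[20,10],[33,13],[40,0],[43,8],[45,0],[46,2],[48,0]]
[[1,4],[2,19],[12,16],[21,10],[33,13],[40,0],[43,8],[45,0],[46,2],[48,0]]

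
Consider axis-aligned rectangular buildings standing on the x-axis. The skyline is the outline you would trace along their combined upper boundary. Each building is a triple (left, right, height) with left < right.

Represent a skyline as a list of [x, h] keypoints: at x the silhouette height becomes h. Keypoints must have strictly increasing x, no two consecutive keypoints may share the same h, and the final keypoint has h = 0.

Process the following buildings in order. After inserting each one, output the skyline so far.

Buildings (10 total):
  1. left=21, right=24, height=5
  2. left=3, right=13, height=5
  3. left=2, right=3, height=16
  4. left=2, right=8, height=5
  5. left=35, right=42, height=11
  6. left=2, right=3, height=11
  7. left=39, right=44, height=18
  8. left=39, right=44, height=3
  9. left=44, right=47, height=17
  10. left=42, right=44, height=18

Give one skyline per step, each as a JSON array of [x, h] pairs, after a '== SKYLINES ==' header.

== SKYLINES ==
[[21,5],[24,0]]
[[3,5],[13,0],[21,5],[24,0]]
[[2,16],[3,5],[13,0],[21,5],[24,0]]
[[2,16],[3,5],[13,0],[21,5],[24,0]]
[[2,16],[3,5],[13,0],[21,5],[24,0],[35,11],[42,0]]
[[2,16],[3,5],[13,0],[21,5],[24,0],[35,11],[42,0]]
[[2,16],[3,5],[13,0],[21,5],[24,0],[35,11],[39,18],[44,0]]
[[2,16],[3,5],[13,0],[21,5],[24,0],[35,11],[39,18],[44,0]]
[[2,16],[3,5],[13,0],[21,5],[24,0],[35,11],[39,18],[44,17],[47,0]]
[[2,16],[3,5],[13,0],[21,5],[24,0],[35,11],[39,18],[44,17],[47,0]]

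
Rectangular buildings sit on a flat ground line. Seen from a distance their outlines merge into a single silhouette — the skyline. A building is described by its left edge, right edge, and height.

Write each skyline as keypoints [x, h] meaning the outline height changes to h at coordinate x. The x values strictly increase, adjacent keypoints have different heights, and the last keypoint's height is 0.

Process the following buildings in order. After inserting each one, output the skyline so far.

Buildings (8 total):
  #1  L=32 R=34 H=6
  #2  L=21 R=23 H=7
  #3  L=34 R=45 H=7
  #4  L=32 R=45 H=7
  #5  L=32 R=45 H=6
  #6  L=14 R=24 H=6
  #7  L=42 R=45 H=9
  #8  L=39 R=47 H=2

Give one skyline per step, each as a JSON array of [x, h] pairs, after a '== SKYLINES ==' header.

== SKYLINES ==
[[32,6],[34,0]]
[[21,7],[23,0],[32,6],[34,0]]
[[21,7],[23,0],[32,6],[34,7],[45,0]]
[[21,7],[23,0],[32,7],[45,0]]
[[21,7],[23,0],[32,7],[45,0]]
[[14,6],[21,7],[23,6],[24,0],[32,7],[45,0]]
[[14,6],[21,7],[23,6],[24,0],[32,7],[42,9],[45,0]]
[[14,6],[21,7],[23,6],[24,0],[32,7],[42,9],[45,2],[47,0]]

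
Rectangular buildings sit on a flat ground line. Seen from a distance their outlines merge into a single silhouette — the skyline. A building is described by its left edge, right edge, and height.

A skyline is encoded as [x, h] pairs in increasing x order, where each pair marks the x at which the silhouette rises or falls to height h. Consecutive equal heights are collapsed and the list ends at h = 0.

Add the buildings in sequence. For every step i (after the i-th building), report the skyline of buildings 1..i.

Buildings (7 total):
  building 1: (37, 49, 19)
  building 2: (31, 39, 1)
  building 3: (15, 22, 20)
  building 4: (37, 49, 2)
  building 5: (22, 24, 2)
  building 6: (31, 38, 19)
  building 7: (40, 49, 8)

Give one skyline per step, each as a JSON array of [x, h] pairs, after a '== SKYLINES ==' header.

== SKYLINES ==
[[37,19],[49,0]]
[[31,1],[37,19],[49,0]]
[[15,20],[22,0],[31,1],[37,19],[49,0]]
[[15,20],[22,0],[31,1],[37,19],[49,0]]
[[15,20],[22,2],[24,0],[31,1],[37,19],[49,0]]
[[15,20],[22,2],[24,0],[31,19],[49,0]]
[[15,20],[22,2],[24,0],[31,19],[49,0]]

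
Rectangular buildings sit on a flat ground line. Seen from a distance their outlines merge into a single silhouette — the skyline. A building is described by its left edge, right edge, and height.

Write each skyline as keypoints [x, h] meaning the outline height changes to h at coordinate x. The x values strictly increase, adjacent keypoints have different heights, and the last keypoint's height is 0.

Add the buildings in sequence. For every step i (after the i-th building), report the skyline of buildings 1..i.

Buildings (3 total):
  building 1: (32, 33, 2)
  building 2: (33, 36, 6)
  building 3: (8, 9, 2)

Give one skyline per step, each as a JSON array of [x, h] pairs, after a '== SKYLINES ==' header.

== SKYLINES ==
[[32,2],[33,0]]
[[32,2],[33,6],[36,0]]
[[8,2],[9,0],[32,2],[33,6],[36,0]]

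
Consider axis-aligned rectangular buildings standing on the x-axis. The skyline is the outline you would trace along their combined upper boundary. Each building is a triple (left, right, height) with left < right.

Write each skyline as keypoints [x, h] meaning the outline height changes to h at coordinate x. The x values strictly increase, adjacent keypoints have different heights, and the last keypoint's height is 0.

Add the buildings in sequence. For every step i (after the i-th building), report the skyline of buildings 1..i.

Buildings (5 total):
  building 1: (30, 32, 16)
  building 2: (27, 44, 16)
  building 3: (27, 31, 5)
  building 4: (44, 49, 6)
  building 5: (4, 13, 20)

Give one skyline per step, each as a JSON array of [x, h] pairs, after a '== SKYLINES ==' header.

== SKYLINES ==
[[30,16],[32,0]]
[[27,16],[44,0]]
[[27,16],[44,0]]
[[27,16],[44,6],[49,0]]
[[4,20],[13,0],[27,16],[44,6],[49,0]]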